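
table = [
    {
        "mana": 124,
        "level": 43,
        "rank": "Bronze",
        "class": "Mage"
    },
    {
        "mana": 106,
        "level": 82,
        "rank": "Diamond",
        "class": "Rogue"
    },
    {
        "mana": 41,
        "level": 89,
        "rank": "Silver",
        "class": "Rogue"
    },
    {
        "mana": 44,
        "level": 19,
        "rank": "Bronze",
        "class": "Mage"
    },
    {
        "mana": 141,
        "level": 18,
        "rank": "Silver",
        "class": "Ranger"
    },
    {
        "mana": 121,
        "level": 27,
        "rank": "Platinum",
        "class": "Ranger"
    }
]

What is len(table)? 6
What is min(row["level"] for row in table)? 18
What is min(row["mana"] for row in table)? 41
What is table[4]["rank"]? "Silver"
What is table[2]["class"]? "Rogue"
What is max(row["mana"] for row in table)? 141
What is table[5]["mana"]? 121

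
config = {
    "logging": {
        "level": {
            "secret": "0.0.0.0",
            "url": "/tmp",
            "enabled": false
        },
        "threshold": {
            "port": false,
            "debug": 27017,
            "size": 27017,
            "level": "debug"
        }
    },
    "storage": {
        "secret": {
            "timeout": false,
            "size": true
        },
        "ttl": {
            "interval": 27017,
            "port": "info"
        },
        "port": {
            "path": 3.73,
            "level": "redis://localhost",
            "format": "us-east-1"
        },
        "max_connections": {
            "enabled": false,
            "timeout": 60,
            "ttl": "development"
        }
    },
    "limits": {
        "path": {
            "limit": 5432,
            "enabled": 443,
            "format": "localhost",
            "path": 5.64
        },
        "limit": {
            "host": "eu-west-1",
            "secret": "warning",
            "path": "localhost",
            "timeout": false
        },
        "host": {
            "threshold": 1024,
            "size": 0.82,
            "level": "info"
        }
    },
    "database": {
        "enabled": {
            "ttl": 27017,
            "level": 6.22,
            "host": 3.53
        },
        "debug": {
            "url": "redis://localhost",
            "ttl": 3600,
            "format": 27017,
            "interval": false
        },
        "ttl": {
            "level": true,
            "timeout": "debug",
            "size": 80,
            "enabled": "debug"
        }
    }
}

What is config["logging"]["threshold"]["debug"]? 27017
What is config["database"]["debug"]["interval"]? False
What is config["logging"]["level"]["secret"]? "0.0.0.0"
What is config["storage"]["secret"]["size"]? True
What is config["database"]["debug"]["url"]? "redis://localhost"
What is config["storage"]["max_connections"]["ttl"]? "development"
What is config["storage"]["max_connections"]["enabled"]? False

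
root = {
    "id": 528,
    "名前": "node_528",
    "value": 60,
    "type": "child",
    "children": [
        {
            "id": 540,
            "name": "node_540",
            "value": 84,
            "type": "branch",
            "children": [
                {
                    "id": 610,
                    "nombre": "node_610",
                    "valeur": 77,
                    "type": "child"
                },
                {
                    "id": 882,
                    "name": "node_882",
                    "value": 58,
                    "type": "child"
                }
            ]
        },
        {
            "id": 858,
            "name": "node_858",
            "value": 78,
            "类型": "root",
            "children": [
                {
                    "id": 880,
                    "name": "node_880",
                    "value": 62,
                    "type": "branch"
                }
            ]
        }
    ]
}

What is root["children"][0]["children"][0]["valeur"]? 77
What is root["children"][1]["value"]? 78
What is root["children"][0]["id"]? 540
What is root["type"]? "child"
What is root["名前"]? "node_528"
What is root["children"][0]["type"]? "branch"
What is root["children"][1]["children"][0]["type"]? "branch"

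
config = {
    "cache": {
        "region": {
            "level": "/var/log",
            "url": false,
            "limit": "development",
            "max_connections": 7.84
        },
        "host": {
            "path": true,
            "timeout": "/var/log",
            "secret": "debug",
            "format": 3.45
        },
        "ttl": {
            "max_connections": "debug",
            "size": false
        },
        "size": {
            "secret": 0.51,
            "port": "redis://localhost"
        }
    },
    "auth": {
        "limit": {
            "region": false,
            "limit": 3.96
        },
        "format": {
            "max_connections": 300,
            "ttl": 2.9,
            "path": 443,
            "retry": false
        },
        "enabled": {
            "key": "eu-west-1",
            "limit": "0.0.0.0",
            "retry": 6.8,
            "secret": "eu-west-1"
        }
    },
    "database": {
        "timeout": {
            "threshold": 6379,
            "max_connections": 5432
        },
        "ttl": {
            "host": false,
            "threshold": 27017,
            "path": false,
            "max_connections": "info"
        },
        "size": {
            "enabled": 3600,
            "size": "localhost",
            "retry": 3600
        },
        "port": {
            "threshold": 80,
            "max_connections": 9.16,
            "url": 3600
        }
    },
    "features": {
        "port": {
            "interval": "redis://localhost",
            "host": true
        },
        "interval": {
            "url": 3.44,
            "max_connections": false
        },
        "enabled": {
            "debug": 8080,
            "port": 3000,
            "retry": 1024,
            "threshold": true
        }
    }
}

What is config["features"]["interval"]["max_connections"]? False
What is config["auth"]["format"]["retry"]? False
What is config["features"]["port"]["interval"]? "redis://localhost"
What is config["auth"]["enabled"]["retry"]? 6.8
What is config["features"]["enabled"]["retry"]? 1024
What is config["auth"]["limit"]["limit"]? 3.96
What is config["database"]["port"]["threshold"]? 80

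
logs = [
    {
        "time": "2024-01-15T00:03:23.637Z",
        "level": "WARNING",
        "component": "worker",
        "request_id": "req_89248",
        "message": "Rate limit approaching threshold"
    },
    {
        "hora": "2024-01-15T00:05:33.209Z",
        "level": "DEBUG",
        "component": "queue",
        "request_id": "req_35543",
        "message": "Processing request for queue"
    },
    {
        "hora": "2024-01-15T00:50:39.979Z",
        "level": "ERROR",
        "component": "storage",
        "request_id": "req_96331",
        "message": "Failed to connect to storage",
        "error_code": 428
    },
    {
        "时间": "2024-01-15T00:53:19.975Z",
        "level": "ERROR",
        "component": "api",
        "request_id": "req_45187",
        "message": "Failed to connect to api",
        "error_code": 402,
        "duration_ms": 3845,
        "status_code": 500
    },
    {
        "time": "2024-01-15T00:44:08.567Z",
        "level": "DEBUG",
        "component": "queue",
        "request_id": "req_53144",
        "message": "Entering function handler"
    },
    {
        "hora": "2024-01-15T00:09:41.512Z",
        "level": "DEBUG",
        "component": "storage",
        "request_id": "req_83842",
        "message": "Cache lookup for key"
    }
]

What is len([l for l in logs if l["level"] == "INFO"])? 0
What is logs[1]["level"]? "DEBUG"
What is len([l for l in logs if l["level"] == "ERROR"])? 2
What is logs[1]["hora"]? "2024-01-15T00:05:33.209Z"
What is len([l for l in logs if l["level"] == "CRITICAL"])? 0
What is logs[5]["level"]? "DEBUG"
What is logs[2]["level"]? "ERROR"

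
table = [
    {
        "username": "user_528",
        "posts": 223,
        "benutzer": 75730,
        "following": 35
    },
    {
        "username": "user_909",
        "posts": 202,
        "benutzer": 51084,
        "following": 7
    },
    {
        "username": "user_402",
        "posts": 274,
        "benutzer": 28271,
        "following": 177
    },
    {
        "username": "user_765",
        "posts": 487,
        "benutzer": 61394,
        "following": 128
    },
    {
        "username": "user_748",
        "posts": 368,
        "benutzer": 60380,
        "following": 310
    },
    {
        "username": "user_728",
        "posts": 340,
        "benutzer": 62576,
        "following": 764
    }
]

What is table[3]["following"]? 128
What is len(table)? 6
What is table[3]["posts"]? 487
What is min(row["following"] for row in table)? 7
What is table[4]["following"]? 310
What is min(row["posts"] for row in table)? 202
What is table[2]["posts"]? 274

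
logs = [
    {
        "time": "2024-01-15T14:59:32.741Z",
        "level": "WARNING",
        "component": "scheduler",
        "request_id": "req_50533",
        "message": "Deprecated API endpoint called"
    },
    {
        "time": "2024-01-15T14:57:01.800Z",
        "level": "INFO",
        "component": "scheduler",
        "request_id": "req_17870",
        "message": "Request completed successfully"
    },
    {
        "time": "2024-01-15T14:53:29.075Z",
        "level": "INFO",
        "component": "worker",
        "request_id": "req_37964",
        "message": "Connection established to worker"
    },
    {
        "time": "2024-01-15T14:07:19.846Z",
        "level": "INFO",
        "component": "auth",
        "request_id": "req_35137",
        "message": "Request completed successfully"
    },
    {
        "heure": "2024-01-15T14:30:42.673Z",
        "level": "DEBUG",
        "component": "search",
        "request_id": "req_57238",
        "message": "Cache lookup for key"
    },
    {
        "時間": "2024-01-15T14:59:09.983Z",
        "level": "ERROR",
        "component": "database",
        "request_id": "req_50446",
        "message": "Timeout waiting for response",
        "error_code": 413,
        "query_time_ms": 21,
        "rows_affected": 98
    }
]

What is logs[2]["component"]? "worker"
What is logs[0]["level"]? "WARNING"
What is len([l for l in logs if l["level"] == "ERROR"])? 1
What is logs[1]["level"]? "INFO"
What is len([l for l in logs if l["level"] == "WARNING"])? 1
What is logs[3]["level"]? "INFO"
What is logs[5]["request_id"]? "req_50446"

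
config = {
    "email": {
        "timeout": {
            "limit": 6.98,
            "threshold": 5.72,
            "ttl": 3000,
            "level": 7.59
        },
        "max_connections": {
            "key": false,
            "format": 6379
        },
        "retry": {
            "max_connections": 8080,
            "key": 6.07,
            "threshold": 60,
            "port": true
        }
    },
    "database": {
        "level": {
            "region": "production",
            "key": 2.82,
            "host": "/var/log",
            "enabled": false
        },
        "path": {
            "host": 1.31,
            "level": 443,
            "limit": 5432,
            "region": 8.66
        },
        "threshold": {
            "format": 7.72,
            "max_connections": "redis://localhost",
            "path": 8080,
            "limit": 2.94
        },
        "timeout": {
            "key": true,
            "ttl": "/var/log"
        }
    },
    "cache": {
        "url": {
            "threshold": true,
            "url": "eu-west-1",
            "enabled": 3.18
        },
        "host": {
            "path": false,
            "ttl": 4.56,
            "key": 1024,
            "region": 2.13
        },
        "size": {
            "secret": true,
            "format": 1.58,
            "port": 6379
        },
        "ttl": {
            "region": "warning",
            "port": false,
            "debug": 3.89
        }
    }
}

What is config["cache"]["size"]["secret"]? True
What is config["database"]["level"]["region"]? "production"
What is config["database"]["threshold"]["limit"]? 2.94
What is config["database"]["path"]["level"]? 443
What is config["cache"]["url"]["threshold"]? True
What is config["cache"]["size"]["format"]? 1.58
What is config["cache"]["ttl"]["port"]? False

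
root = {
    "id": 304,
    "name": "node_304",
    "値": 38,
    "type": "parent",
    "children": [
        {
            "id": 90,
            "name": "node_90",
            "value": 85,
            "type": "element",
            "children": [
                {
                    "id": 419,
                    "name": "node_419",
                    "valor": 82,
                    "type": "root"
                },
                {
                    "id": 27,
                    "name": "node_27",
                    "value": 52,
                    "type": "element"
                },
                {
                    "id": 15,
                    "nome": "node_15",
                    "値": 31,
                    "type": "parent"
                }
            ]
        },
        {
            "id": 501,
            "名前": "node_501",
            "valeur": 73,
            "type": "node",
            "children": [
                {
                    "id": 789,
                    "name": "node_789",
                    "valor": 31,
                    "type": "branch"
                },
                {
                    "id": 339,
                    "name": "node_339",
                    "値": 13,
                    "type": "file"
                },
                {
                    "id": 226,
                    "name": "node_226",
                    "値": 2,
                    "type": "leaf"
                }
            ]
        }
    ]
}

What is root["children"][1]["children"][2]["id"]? 226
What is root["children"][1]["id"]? 501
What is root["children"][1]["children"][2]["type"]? "leaf"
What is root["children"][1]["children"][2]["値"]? 2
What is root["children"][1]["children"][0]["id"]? 789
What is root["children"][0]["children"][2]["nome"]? "node_15"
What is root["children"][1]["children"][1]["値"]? 13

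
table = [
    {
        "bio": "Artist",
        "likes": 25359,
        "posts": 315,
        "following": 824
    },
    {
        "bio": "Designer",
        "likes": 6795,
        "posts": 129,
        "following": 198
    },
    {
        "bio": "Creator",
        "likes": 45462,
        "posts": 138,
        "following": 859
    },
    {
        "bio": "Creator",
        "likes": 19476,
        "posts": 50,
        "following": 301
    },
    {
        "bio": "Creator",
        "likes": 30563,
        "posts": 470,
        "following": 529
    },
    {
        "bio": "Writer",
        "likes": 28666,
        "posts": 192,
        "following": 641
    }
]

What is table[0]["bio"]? "Artist"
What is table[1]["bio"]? "Designer"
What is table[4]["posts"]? 470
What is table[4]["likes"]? 30563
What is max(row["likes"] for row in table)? 45462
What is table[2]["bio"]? "Creator"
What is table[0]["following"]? 824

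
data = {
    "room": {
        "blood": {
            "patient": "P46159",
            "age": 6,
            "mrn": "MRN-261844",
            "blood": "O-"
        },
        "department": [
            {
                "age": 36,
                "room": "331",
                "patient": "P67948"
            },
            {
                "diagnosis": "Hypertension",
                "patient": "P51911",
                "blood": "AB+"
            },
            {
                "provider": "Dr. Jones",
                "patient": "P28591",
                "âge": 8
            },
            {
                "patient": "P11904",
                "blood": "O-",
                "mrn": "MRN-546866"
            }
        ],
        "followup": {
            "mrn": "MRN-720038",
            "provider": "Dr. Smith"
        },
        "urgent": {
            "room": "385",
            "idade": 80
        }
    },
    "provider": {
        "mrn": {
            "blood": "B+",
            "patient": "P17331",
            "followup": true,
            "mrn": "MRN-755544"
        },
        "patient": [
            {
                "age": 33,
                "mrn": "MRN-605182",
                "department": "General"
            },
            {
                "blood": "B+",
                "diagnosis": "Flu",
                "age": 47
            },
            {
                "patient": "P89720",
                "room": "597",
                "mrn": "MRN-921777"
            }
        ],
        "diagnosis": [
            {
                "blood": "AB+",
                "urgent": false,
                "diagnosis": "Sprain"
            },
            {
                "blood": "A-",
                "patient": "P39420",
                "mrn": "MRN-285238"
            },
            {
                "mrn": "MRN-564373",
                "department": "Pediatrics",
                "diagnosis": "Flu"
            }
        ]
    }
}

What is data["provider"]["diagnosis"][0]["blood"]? "AB+"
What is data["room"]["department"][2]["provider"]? "Dr. Jones"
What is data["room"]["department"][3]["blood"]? "O-"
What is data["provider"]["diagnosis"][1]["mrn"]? "MRN-285238"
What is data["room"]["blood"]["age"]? 6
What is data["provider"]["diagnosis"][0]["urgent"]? False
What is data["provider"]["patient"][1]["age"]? 47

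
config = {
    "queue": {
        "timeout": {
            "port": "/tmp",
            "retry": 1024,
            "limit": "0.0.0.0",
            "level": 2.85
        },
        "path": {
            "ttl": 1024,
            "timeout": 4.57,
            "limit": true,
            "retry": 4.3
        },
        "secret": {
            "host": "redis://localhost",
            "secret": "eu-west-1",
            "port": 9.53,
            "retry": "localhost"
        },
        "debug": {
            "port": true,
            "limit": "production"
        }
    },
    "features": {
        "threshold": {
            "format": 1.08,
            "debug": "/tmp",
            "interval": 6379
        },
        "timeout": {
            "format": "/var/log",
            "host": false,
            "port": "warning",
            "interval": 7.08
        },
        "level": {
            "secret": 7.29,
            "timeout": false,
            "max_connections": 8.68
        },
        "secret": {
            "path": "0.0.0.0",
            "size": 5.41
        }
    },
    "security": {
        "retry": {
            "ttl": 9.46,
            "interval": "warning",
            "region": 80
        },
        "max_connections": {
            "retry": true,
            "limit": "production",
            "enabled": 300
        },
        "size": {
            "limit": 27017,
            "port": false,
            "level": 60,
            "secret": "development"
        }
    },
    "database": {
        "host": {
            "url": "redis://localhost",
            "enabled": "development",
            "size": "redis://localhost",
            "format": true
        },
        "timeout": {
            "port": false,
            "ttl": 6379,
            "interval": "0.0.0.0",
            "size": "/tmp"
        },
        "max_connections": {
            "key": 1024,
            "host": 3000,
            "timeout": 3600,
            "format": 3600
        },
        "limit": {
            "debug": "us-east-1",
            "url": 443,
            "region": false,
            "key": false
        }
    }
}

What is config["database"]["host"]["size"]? "redis://localhost"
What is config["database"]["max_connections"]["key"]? 1024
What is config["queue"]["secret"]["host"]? "redis://localhost"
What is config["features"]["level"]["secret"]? 7.29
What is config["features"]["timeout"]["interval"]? 7.08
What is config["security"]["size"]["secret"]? "development"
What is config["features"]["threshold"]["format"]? 1.08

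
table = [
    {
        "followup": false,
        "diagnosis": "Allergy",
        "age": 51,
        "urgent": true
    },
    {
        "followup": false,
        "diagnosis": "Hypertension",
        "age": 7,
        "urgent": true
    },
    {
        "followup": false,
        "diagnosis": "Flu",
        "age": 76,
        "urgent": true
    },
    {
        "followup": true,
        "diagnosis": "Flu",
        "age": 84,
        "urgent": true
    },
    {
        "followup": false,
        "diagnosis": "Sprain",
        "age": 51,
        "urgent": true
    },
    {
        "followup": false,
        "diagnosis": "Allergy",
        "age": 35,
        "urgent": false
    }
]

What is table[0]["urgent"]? True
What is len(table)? 6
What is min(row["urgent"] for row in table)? False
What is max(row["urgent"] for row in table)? True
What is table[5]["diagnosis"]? "Allergy"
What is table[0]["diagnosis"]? "Allergy"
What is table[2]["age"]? 76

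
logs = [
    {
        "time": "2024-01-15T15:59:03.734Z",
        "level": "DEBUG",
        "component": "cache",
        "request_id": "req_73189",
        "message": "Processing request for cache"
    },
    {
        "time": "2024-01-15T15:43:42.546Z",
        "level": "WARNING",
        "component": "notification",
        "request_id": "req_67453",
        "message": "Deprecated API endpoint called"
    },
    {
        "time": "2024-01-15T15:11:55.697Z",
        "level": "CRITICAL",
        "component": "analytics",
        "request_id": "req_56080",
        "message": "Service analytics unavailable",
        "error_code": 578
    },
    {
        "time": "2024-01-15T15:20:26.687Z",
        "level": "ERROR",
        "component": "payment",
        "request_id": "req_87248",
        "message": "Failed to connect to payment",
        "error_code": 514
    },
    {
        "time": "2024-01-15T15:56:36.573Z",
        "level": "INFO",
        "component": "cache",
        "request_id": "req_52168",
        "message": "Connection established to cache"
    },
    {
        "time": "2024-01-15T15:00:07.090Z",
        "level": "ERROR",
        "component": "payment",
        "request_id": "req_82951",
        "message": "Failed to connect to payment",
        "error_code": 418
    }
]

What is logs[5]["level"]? "ERROR"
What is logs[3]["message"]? "Failed to connect to payment"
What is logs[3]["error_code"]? 514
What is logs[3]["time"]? "2024-01-15T15:20:26.687Z"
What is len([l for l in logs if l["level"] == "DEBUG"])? 1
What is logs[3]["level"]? "ERROR"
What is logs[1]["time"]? "2024-01-15T15:43:42.546Z"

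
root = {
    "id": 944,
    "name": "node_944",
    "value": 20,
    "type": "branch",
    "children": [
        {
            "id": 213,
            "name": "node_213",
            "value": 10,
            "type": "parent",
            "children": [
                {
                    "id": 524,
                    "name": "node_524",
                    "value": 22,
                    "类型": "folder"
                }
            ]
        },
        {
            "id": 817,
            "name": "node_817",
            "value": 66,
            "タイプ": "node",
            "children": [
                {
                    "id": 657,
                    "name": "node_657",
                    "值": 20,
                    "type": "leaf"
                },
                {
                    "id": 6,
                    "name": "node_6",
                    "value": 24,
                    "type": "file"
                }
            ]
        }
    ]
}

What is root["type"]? "branch"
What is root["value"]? 20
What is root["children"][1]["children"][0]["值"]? 20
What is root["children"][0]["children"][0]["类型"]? "folder"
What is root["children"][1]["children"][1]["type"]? "file"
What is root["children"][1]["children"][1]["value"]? 24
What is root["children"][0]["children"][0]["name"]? "node_524"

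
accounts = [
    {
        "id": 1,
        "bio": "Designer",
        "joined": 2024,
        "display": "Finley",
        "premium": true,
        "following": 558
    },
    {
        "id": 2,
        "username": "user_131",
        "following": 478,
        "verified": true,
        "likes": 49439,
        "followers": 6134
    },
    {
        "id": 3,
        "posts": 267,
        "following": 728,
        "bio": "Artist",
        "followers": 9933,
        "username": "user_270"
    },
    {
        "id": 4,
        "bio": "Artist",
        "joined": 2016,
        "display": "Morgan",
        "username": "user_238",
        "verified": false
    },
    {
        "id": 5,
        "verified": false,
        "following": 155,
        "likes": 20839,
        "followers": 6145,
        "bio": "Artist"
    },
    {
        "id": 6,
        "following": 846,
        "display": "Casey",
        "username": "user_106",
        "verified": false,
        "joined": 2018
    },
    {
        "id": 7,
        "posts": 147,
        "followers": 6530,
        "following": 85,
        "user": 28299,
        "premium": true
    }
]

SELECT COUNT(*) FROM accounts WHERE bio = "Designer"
1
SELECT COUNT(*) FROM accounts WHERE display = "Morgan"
1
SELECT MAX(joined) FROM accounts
2024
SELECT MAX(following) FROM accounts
846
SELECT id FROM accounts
[1, 2, 3, 4, 5, 6, 7]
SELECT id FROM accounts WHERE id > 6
[7]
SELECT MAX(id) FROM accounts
7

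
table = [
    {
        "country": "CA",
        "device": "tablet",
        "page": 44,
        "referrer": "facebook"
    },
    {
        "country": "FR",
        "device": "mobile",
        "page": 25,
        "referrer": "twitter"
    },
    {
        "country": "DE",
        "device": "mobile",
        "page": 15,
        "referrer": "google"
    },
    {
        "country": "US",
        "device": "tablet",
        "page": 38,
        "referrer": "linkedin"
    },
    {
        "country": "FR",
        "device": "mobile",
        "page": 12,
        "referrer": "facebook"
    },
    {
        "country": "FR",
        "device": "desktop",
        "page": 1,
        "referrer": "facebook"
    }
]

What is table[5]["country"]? "FR"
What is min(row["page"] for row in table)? 1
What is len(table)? 6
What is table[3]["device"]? "tablet"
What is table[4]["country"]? "FR"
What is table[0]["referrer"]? "facebook"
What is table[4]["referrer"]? "facebook"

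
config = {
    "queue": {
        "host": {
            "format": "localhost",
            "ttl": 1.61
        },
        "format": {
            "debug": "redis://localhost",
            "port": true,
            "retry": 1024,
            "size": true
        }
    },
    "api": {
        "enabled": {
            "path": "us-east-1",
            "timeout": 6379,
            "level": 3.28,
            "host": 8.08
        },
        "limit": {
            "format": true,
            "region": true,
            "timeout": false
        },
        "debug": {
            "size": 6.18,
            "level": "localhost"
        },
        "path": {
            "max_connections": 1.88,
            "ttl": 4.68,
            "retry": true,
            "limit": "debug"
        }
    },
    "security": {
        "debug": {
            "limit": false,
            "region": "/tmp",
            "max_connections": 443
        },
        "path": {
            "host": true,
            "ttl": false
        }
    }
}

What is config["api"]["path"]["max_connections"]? 1.88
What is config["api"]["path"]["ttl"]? 4.68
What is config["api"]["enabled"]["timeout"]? 6379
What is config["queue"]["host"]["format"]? "localhost"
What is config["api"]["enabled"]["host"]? 8.08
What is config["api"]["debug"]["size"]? 6.18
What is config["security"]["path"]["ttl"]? False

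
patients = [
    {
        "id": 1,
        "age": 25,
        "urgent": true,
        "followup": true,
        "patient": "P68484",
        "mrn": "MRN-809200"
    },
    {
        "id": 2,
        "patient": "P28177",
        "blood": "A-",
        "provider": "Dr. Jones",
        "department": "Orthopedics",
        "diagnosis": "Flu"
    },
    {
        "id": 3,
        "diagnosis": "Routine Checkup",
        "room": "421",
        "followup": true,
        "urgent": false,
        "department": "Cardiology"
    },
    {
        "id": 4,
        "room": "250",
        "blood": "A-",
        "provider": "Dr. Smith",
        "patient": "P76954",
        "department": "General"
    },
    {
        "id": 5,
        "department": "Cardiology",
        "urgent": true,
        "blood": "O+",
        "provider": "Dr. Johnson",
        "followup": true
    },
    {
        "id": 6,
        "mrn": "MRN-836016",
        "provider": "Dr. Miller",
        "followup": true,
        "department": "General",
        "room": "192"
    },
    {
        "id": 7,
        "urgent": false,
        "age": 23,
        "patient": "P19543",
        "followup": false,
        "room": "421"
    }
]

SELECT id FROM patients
[1, 2, 3, 4, 5, 6, 7]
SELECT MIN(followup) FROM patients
False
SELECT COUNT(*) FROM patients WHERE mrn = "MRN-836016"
1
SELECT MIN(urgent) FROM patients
False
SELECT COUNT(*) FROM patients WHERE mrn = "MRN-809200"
1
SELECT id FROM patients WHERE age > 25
[]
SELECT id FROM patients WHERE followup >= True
[1, 3, 5, 6]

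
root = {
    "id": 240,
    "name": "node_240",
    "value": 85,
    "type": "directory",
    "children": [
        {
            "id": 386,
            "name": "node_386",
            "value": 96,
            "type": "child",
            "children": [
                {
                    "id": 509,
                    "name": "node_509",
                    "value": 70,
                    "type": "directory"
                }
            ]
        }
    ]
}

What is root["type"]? "directory"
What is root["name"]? "node_240"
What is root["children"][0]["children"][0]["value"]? 70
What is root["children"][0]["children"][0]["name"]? "node_509"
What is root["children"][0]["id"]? 386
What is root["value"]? 85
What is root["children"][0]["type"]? "child"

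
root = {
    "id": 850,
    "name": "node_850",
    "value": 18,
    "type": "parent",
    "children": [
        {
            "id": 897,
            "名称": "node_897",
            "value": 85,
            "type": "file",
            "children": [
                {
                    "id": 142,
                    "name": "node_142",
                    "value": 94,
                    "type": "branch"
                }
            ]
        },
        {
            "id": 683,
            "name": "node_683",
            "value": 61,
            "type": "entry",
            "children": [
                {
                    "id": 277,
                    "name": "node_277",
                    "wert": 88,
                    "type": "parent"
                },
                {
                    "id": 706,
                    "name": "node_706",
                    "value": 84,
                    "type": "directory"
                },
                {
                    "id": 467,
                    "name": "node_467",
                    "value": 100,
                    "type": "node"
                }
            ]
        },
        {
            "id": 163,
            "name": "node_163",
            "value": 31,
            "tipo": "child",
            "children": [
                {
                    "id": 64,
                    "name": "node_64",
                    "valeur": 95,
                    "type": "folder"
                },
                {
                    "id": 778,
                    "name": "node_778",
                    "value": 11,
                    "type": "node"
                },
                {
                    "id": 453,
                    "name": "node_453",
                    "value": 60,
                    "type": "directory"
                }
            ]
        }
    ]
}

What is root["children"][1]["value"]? 61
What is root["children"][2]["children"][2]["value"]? 60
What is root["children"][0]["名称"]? "node_897"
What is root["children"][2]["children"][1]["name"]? "node_778"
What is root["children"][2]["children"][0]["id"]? 64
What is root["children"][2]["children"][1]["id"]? 778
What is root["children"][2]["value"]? 31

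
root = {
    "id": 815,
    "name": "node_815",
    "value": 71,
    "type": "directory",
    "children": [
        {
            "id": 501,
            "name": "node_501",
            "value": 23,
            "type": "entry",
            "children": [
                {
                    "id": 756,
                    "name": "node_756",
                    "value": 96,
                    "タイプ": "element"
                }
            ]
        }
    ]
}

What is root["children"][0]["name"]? "node_501"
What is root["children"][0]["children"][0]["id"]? 756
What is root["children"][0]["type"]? "entry"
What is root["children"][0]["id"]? 501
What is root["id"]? 815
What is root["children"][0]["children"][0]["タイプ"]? "element"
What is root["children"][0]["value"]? 23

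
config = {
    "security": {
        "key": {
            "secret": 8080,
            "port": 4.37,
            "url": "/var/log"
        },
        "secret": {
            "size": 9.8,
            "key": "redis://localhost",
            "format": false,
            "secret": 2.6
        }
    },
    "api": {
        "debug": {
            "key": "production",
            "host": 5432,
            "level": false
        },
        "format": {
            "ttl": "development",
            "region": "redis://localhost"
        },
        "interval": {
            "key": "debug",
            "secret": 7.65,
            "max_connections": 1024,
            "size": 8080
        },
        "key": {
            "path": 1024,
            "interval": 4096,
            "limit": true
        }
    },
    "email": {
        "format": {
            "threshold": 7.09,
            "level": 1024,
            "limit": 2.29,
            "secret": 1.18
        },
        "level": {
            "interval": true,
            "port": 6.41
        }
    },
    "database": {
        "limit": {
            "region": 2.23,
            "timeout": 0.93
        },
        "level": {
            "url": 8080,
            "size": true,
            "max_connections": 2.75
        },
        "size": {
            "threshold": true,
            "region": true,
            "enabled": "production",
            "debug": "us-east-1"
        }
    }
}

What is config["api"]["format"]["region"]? "redis://localhost"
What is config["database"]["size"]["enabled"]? "production"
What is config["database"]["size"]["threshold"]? True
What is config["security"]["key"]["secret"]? 8080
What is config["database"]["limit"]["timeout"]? 0.93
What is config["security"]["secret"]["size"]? 9.8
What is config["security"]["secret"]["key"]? "redis://localhost"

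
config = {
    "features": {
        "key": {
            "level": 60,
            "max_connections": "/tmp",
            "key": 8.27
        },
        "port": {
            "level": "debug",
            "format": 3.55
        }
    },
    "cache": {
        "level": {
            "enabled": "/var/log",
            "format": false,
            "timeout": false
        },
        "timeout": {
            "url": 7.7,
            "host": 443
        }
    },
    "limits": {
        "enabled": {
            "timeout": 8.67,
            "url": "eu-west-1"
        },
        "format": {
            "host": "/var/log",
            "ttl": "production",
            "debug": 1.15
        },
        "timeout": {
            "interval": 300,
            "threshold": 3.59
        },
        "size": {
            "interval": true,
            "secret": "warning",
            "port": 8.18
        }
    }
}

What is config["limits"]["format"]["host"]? "/var/log"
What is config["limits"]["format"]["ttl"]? "production"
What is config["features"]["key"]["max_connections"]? "/tmp"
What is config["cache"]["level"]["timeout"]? False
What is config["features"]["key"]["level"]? 60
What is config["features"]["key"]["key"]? 8.27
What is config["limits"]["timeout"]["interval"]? 300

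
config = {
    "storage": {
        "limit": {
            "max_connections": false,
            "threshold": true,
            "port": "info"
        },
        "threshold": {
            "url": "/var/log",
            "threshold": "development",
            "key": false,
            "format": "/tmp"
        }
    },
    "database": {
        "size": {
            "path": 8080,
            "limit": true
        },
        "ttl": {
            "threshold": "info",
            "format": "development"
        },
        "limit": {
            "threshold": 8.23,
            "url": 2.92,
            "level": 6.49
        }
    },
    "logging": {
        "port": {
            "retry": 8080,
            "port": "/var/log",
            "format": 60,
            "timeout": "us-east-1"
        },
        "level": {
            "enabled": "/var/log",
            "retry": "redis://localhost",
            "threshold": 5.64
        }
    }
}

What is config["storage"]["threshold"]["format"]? "/tmp"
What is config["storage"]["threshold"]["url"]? "/var/log"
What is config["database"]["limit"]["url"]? 2.92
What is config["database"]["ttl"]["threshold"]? "info"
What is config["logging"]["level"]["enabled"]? "/var/log"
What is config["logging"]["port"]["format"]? 60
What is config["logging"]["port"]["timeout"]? "us-east-1"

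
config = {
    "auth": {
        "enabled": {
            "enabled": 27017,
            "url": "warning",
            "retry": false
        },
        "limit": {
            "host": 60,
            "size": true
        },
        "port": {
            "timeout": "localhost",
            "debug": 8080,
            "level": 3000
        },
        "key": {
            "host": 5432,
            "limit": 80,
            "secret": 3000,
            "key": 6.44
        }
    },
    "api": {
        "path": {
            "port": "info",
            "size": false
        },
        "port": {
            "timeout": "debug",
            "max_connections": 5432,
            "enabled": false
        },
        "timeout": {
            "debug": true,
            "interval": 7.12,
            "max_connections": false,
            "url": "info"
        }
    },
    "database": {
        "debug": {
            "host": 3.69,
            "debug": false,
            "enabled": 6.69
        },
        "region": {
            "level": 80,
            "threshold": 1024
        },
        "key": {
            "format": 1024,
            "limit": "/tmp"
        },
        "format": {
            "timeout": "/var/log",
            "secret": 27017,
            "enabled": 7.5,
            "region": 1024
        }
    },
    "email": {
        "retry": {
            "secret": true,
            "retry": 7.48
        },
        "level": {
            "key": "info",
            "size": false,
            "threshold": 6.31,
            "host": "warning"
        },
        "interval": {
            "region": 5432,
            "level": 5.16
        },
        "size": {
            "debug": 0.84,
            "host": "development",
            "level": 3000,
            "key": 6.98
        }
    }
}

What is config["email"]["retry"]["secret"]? True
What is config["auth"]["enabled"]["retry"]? False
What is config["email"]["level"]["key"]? "info"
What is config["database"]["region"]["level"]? 80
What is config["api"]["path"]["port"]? "info"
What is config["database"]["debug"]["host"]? 3.69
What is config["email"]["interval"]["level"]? 5.16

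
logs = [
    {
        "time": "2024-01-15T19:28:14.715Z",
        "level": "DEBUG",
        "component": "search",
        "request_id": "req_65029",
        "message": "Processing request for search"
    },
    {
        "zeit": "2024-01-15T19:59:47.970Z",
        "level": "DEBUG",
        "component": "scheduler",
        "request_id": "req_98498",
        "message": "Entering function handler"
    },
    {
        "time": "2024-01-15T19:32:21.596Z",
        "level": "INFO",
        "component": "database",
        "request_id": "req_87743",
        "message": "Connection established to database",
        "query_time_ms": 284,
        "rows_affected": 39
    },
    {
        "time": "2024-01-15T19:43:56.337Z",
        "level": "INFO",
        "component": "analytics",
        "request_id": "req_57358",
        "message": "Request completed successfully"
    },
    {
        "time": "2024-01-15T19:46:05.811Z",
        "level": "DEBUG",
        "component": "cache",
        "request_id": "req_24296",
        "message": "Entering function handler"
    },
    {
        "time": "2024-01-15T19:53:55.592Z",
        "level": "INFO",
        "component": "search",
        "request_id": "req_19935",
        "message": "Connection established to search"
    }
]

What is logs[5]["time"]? "2024-01-15T19:53:55.592Z"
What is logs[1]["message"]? "Entering function handler"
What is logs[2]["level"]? "INFO"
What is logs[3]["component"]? "analytics"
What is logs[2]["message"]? "Connection established to database"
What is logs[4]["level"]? "DEBUG"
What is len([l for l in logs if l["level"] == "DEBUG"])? 3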